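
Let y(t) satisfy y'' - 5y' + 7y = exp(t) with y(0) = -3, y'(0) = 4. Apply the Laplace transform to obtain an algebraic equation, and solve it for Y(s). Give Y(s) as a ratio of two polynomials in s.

Laplace-transform each side.
With L{y''} = s^2 Y - s·y(0) - y'(0) and L{y'} = sY - y(0), with y(0) = -3, y'(0) = 4: the LHS transforms to (s^2 - 5*s + 7)Y - (-3*s + 19).
The right side is L{exp(t)} = 1/(s - 1).
So (s^2 - 5*s + 7)Y = 1/(s - 1) + (-3*s + 19).
Isolate Y and clear denominators.

Y(s) = (-3*s^2 + 22*s - 18)/(s^3 - 6*s^2 + 12*s - 7)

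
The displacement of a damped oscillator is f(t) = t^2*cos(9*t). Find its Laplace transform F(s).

L{cos(9t)} = s/(s^2 + 81).
Then apply L{t^2·g(t)} = (-1)^2 d^2/ds^2[G(s)] with G(s) = s/(s^2 + 81):
differentiating 2 times and applying the sign gives 2*s*(s^2 - 243)/(s^2 + 81)^3.

F(s) = 2*s*(s^2 - 243)/(s^2 + 81)^3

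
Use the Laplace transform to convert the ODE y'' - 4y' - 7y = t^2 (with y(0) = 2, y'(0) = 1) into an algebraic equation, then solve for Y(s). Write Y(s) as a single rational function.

Take the Laplace transform of both sides.
Using L{y''} = s^2 Y - s·y(0) - y'(0) and L{y'} = sY - y(0), with y(0) = 2, y'(0) = 1, the left side becomes (s^2 - 4*s - 7)Y - (2*s - 7).
The right side is L{t^2} = 2/s^3.
So (s^2 - 4*s - 7)Y = 2/s^3 + (2*s - 7).
Divide through and combine into a single rational function.

Y(s) = (2*s^4 - 7*s^3 + 2)/(s^5 - 4*s^4 - 7*s^3)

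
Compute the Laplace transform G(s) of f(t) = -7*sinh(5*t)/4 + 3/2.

G(s) = -35/(4*(s^2 - 25)) + 3/(2*s)

The transform is linear, so treat each term independently.
(-7/4)·[L{sinh(5t)} = 5/(s^2 - 25)]; L{3/2} = (3/2)/s.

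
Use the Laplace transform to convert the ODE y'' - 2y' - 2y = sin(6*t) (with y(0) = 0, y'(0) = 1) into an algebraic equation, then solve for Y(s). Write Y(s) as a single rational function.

Y(s) = (s^2 + 42)/(s^4 - 2*s^3 + 34*s^2 - 72*s - 72)

Take the Laplace transform of both sides.
The derivative rules (L{y''} = s^2 Y - s·y(0) - y'(0) and L{y'} = sY - y(0), with y(0) = 0, y'(0) = 1) turn the left side into (s^2 - 2*s - 2)Y - (1).
The right side is L{sin(6*t)} = 6/(s^2 + 36).
So (s^2 - 2*s - 2)Y = 6/(s^2 + 36) + (1).
Isolate Y and clear denominators.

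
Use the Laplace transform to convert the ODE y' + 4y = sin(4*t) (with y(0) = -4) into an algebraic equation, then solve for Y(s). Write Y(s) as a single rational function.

Transform both sides with L{·}.
Using L{y'} = sY - y(0) = sY - (-4), the left side becomes (s + 4)Y - (-4).
The right side is L{sin(4*t)} = 4/(s^2 + 16).
So (s + 4)Y = 4/(s^2 + 16) + (-4).
Isolate Y and clear denominators.

Y(s) = (-4*s^2 - 60)/(s^3 + 4*s^2 + 16*s + 64)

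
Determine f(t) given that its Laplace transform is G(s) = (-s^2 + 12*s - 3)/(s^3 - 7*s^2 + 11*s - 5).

f(t) = -2*t*exp(t) + 2*exp(5*t) - 3*exp(t)

Factor the denominator: s^3 - 7*s^2 + 11*s - 5 = (s - 5)*(s - 1)^2.
Partial fraction decomposition gives [-3/(s - 1)] + [-2/(s - 1)^2] + [2/(s - 5)].
Invert each term: -3/(s - 1) ↔ -3e^(t); -2/(s - 1)^2 ↔ -2t·e^(t); 2/(s - 5) ↔ 2e^(5t).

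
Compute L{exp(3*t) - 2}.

The transform is linear, so treat each term independently.
L{-2} = -2/s; L{e^(3t)} = 1/(s - 3).

1/(s - 3) - 2/s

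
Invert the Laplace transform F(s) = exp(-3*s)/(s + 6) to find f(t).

f(t) = Heaviside(t - 3)*(exp(-6*t + 18))

The factor e^(-3s) signals a time shift by c = 3 (second shifting theorem).
L{e^(-6t)} = 1/(s + 6), so L^-1{1/(s + 6)} = exp(-6*t).
Hence the inverse is u(t - 3) times that function evaluated at t - 3.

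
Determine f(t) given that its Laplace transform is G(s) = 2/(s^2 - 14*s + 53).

f(t) = exp(7*t)*sin(2*t)

Rewrite the denominator: s^2 - 14*s + 53 = (s - 7)^2 + 4.
The form in (s - 7) signals a first-shifting-theorem factor e^(7t).
Since L{sin(2t)} = 2/(s^2 + 4), the inverse is exp(7*t)*sin(2*t).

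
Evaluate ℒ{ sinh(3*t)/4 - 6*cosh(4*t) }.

By linearity of the Laplace transform, transform each term separately.
(-6)·[L{cosh(4t)} = s/(s^2 - 16)]; (1/4)·[L{sinh(3t)} = 3/(s^2 - 9)].

-6*s/(s^2 - 16) + 3/(4*(s^2 - 9))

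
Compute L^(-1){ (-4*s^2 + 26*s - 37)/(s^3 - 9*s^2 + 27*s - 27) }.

Factor the denominator: s^3 - 9*s^2 + 27*s - 27 = (s - 3)^3.
Partial fraction decomposition gives [-4/(s - 3)] + [2/(s - 3)^2] + [5/(s - 3)^3].
Invert each term: -4/(s - 3) ↔ -4e^(3t); 2/(s - 3)^2 ↔ 2t·e^(3t); 5/(s - 3)^3 ↔ (5/2)t^2·e^(3t).

5*t^2*exp(3*t)/2 + 2*t*exp(3*t) - 4*exp(3*t)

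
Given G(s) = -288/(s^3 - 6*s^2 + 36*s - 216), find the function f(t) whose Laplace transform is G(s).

f(t) = -4*exp(6*t) + 4*sin(6*t) + 4*cos(6*t)

Factor the denominator: s^3 - 6*s^2 + 36*s - 216 = (s - 6)*(s^2 + 36).
Partial fraction decomposition gives [-4/(s - 6)] + [4*s/(s^2 + 36)] + [24/(s^2 + 36)].
Invert each term: -4/(s - 6) ↔ -4e^(6t); 4·s/(s^2 + 36) ↔ 4cos(6t); 4·6/(s^2 + 36) ↔ 4sin(6t).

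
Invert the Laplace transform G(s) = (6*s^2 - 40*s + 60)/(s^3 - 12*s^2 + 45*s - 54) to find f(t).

f(t) = 2*t*exp(3*t) + 4*exp(6*t) + 2*exp(3*t)

Factor the denominator: s^3 - 12*s^2 + 45*s - 54 = (s - 6)*(s - 3)^2.
Partial fraction decomposition gives [2/(s - 3)] + [2/(s - 3)^2] + [4/(s - 6)].
Invert each term: 2/(s - 3) ↔ 2e^(3t); 2/(s - 3)^2 ↔ 2t·e^(3t); 4/(s - 6) ↔ 4e^(6t).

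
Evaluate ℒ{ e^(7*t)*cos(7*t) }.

(s - 7)/((s - 7)^2 + 49)

L{cos(7t)} = s/(s^2 + 49).
By the first shifting theorem, multiplying by e^(7t) replaces s with s - 7.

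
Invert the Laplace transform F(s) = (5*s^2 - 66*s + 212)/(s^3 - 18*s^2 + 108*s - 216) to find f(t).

Factor the denominator: s^3 - 18*s^2 + 108*s - 216 = (s - 6)^3.
Partial fraction decomposition gives [5/(s - 6)] + [-6/(s - 6)^2] + [-4/(s - 6)^3].
Invert each term: 5/(s - 6) ↔ 5e^(6t); -6/(s - 6)^2 ↔ -6t·e^(6t); -4/(s - 6)^3 ↔ (-2)t^2·e^(6t).

f(t) = -2*t^2*exp(6*t) - 6*t*exp(6*t) + 5*exp(6*t)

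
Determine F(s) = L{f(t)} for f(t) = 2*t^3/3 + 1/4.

F(s) = 1/(4*s) + 4/s^4

By linearity of the Laplace transform, transform each term separately.
L{1/4} = (1/4)/s; (2/3)·[L{t^3} = 3!/s^4 = 6/s^4].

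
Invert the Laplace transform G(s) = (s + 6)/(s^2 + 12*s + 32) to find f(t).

f(t) = exp(-6*t)*cosh(2*t)

Rewrite the denominator: s^2 + 12*s + 32 = (s + 6)^2 - 4.
The form in (s + 6) signals a first-shifting-theorem factor e^(-6t).
Since L{cosh(2t)} = s/(s^2 - 4), the inverse is exp(-6*t)*cosh(2*t).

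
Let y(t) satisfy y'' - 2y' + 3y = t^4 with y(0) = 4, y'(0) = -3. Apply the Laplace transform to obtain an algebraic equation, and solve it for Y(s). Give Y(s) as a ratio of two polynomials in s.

Apply the Laplace transform to the equation.
The derivative rules (L{y''} = s^2 Y - s·y(0) - y'(0) and L{y'} = sY - y(0), with y(0) = 4, y'(0) = -3) turn the left side into (s^2 - 2*s + 3)Y - (4*s - 11).
The right side is L{t^4} = 24/s^5.
So (s^2 - 2*s + 3)Y = 24/s^5 + (4*s - 11).
Solve for Y(s) and write it as one ratio of polynomials.

Y(s) = (4*s^6 - 11*s^5 + 24)/(s^7 - 2*s^6 + 3*s^5)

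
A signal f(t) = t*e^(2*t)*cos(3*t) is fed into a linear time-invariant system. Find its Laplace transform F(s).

L{cos(3t)} = s/(s^2 + 9).
Multiplying by e^(2t) shifts s → s - 2, so L{e^(2*t)*cos(3*t)} = (s - 2)/((s - 2)^2 + 9).
Then apply L{t·g(t)} = -d/ds[G(s)] with G(s) = (s - 2)/((s - 2)^2 + 9):
differentiating 1 time and applying the sign gives (s - 5)*(s + 1)/(s^2 - 4*s + 13)^2.

F(s) = (s - 5)*(s + 1)/(s^2 - 4*s + 13)^2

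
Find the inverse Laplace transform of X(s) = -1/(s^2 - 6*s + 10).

-exp(3*t)*sin(t)

Rewrite the denominator: s^2 - 6*s + 10 = (s - 3)^2 + 1.
The form in (s - 3) signals a first-shifting-theorem factor e^(3t).
Since L{sin(t)} = 1/(s^2 + 1), the inverse is e^(3*t)*sin(t), scaled by -1.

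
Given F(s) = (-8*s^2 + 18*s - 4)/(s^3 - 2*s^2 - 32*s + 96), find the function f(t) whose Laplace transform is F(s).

f(t) = -6*t*exp(4*t) - 4*exp(4*t) - 4*exp(-6*t)

Factor the denominator: s^3 - 2*s^2 - 32*s + 96 = (s - 4)^2*(s + 6).
Partial fraction decomposition gives [-4/(s - 4)] + [-6/(s - 4)^2] + [-4/(s + 6)].
Invert each term: -4/(s - 4) ↔ -4e^(4t); -6/(s - 4)^2 ↔ -6t·e^(4t); -4/(s + 6) ↔ -4e^(-6t).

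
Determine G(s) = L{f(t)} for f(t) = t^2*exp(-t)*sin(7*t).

L{sin(7t)} = 7/(s^2 + 49).
Multiplying by e^(-t) shifts s → s + 1, so L{exp(-t)*sin(7*t)} = 7/((s + 1)^2 + 49).
Then apply L{t^2·g(t)} = (-1)^2 d^2/ds^2[H(s)] with H(s) = 7/((s + 1)^2 + 49):
differentiating 2 times and applying the sign gives 14*(3*s^2 + 6*s - 46)/(s^2 + 2*s + 50)^3.

G(s) = 14*(3*s^2 + 6*s - 46)/(s^2 + 2*s + 50)^3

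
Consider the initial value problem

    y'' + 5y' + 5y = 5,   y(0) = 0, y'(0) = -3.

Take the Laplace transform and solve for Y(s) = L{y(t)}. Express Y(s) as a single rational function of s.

Y(s) = (-3*s + 5)/(s^3 + 5*s^2 + 5*s)

Take the Laplace transform of both sides.
The derivative rules (L{y''} = s^2 Y - s·y(0) - y'(0) and L{y'} = sY - y(0), with y(0) = 0, y'(0) = -3) turn the left side into (s^2 + 5*s + 5)Y - (-3).
The right side is L{5} = 5/s.
So (s^2 + 5*s + 5)Y = 5/s + (-3).
Isolate Y and clear denominators.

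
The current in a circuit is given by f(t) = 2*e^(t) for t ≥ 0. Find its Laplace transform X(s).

L{2} = 2/s.
By the first shifting theorem, multiplying by e^(t) replaces s with s - 1.

X(s) = 2/(s - 1)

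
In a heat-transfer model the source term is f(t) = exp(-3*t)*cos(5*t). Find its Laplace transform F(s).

F(s) = (s + 3)/((s + 3)^2 + 25)

L{cos(5t)} = s/(s^2 + 25).
By the first shifting theorem, multiplying by e^(-3t) replaces s with s + 3.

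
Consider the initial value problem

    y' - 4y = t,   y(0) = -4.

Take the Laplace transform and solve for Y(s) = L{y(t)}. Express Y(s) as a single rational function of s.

Y(s) = (-4*s^2 + 1)/(s^3 - 4*s^2)

Apply the Laplace transform to the equation.
Using L{y'} = sY - y(0) = sY - (-4), the left side becomes (s - 4)Y - (-4).
The right side is L{t} = s^(-2).
So (s - 4)Y = s^(-2) + (-4).
Solve for Y(s) and write it as one ratio of polynomials.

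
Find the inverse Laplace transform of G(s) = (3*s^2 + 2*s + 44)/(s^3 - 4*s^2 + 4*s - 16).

5*exp(4*t) - 3*sin(2*t) - 2*cos(2*t)

Factor the denominator: s^3 - 4*s^2 + 4*s - 16 = (s - 4)*(s^2 + 4).
Partial fraction decomposition gives [5/(s - 4)] + [-2*s/(s^2 + 4)] + [-6/(s^2 + 4)].
Invert each term: 5/(s - 4) ↔ 5e^(4t); -2·s/(s^2 + 4) ↔ -2cos(2t); -3·2/(s^2 + 4) ↔ -3sin(2t).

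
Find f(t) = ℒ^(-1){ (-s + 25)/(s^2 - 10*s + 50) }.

Complete the square in the denominator: s^2 - 10*s + 50 = (s - 5)^2 + 5^2.
Split the numerator to match: -s + 25 = -1·(s - 5) + 4·5.
Invert each term: -1·(s - 5)/((s - 5)^2 + 25) ↔ -e^(5t)cos(5t); 4·5/((s - 5)^2 + 25) ↔ 4e^(5t)sin(5t).

f(t) = 4*exp(5*t)*sin(5*t) - exp(5*t)*cos(5*t)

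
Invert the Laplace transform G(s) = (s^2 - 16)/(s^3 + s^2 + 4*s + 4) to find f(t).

Factor the denominator: s^3 + s^2 + 4*s + 4 = (s + 1)*(s^2 + 4).
Partial fraction decomposition gives [-3/(s + 1)] + [4*s/(s^2 + 4)] + [-4/(s^2 + 4)].
Invert each term: -3/(s + 1) ↔ -3e^(-t); 4·s/(s^2 + 4) ↔ 4cos(2t); -2·2/(s^2 + 4) ↔ -2sin(2t).

f(t) = -2*sin(2*t) + 4*cos(2*t) - 3*exp(-t)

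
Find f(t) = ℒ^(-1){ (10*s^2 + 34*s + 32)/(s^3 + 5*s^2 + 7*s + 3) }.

Factor the denominator: s^3 + 5*s^2 + 7*s + 3 = (s + 1)^2*(s + 3).
Partial fraction decomposition gives [5/(s + 1)] + [4/(s + 1)^2] + [5/(s + 3)].
Invert each term: 5/(s + 1) ↔ 5e^(-t); 4/(s + 1)^2 ↔ 4t·e^(-t); 5/(s + 3) ↔ 5e^(-3t).

f(t) = 4*t*exp(-t) + 5*exp(-t) + 5*exp(-3*t)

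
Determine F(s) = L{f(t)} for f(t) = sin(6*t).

F(s) = 6/(s^2 + 36)

L{sin(6t)} = 6/(s^2 + 36).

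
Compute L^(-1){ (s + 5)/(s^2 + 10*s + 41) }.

exp(-5*t)*cos(4*t)

Rewrite the denominator: s^2 + 10*s + 41 = (s + 5)^2 + 16.
The form in (s + 5) signals a first-shifting-theorem factor e^(-5t).
Since L{cos(4t)} = s/(s^2 + 16), the inverse is exp(-5*t)*cos(4*t).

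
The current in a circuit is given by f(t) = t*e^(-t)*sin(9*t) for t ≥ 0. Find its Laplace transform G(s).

L{sin(9t)} = 9/(s^2 + 81).
Multiplying by e^(-t) shifts s → s + 1, so L{e^(-t)*sin(9*t)} = 9/((s + 1)^2 + 81).
Then apply L{t·g(t)} = -d/ds[H(s)] with H(s) = 9/((s + 1)^2 + 81):
differentiating 1 time and applying the sign gives 18*(s + 1)/(s^2 + 2*s + 82)^2.

G(s) = 18*(s + 1)/(s^2 + 2*s + 82)^2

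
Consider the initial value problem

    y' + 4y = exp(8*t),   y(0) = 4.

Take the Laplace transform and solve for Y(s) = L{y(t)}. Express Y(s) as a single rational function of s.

Y(s) = (4*s - 31)/(s^2 - 4*s - 32)

Apply the Laplace transform to the equation.
The derivative rules (L{y'} = sY - y(0) = sY - 4) turn the left side into (s + 4)Y - (4).
The right side is L{exp(8*t)} = 1/(s - 8).
So (s + 4)Y = 1/(s - 8) + (4).
Divide through and combine into a single rational function.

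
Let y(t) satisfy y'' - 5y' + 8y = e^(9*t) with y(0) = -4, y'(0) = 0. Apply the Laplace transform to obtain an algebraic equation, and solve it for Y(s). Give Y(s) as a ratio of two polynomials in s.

Y(s) = (-4*s^2 + 56*s - 179)/(s^3 - 14*s^2 + 53*s - 72)

Laplace-transform each side.
The derivative rules (L{y''} = s^2 Y - s·y(0) - y'(0) and L{y'} = sY - y(0), with y(0) = -4, y'(0) = 0) turn the left side into (s^2 - 5*s + 8)Y - (-4*s + 20).
The right side is L{e^(9*t)} = 1/(s - 9).
So (s^2 - 5*s + 8)Y = 1/(s - 9) + (-4*s + 20).
Isolate Y and clear denominators.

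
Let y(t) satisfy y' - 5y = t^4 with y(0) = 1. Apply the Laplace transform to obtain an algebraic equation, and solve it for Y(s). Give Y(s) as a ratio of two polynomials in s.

Transform both sides with L{·}.
Using L{y'} = sY - y(0) = sY - 1, the left side becomes (s - 5)Y - (1).
The right side is L{t^4} = 24/s^5.
So (s - 5)Y = 24/s^5 + (1).
Isolate Y and clear denominators.

Y(s) = (s^5 + 24)/(s^6 - 5*s^5)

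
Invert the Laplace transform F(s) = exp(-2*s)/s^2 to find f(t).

f(t) = Heaviside(t - 2)*(t - 2)

The factor e^(-2s) signals a time shift by c = 2 (second shifting theorem).
L{t} = 1!/s^2 = 1/s^2, so L^-1{s^(-2)} = t.
Hence the inverse is u(t - 2) times that function evaluated at t - 2.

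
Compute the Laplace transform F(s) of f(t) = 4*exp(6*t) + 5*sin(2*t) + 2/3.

The transform is linear, so treat each term independently.
(5)·[L{sin(2t)} = 2/(s^2 + 4)]; (4)·[L{e^(6t)} = 1/(s - 6)]; L{2/3} = (2/3)/s.

F(s) = 10/(s^2 + 4) + 4/(s - 6) + 2/(3*s)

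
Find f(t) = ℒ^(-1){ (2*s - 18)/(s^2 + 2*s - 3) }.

Factor the denominator: s^2 + 2*s - 3 = (s - 1)*(s + 3).
Partial fraction decomposition gives [6/(s + 3)] + [-4/(s - 1)].
Invert each term: 6/(s + 3) ↔ 6e^(-3t); -4/(s - 1) ↔ -4e^(t).

f(t) = -4*exp(t) + 6*exp(-3*t)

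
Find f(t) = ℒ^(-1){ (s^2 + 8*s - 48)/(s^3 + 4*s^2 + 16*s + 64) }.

Factor the denominator: s^3 + 4*s^2 + 16*s + 64 = (s + 4)*(s^2 + 16).
Partial fraction decomposition gives [-2/(s + 4)] + [3*s/(s^2 + 16)] + [-4/(s^2 + 16)].
Invert each term: -2/(s + 4) ↔ -2e^(-4t); 3·s/(s^2 + 16) ↔ 3cos(4t); -1·4/(s^2 + 16) ↔ -sin(4t).

f(t) = -sin(4*t) + 3*cos(4*t) - 2*exp(-4*t)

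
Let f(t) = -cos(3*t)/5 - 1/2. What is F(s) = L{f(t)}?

F(s) = -s/(5*(s^2 + 9)) - 1/(2*s)

Apply the Laplace transform termwise.
(-1/5)·[L{cos(3t)} = s/(s^2 + 9)]; L{-1/2} = (-1/2)/s.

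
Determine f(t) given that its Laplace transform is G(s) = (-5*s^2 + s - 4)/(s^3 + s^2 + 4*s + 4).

f(t) = 2*sin(2*t) - 3*cos(2*t) - 2*exp(-t)

Factor the denominator: s^3 + s^2 + 4*s + 4 = (s + 1)*(s^2 + 4).
Partial fraction decomposition gives [-2/(s + 1)] + [-3*s/(s^2 + 4)] + [4/(s^2 + 4)].
Invert each term: -2/(s + 1) ↔ -2e^(-t); -3·s/(s^2 + 4) ↔ -3cos(2t); 2·2/(s^2 + 4) ↔ 2sin(2t).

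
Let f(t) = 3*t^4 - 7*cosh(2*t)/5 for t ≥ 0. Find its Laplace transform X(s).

The transform is linear, so treat each term independently.
(3)·[L{t^4} = 4!/s^5 = 24/s^5]; (-7/5)·[L{cosh(2t)} = s/(s^2 - 4)].

X(s) = -7*s/(5*(s^2 - 4)) + 72/s^5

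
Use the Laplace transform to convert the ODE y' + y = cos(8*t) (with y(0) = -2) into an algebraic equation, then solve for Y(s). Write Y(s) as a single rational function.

Transform both sides with L{·}.
With L{y'} = sY - y(0) = sY - (-2): the LHS transforms to (s + 1)Y - (-2).
The right side is L{cos(8*t)} = s/(s^2 + 64).
So (s + 1)Y = s/(s^2 + 64) + (-2).
Solve for Y(s) and write it as one ratio of polynomials.

Y(s) = (-2*s^2 + s - 128)/(s^3 + s^2 + 64*s + 64)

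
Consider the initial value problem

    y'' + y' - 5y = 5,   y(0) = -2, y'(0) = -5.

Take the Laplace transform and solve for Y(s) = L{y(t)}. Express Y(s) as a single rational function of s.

Y(s) = (-2*s^2 - 7*s + 5)/(s^3 + s^2 - 5*s)

Apply the Laplace transform to the equation.
The derivative rules (L{y''} = s^2 Y - s·y(0) - y'(0) and L{y'} = sY - y(0), with y(0) = -2, y'(0) = -5) turn the left side into (s^2 + s - 5)Y - (-2*s - 7).
The right side is L{5} = 5/s.
So (s^2 + s - 5)Y = 5/s + (-2*s - 7).
Divide through and combine into a single rational function.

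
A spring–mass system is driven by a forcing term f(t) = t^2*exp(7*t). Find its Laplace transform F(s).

F(s) = 2/(s - 7)^3

L{e^(7t)} = 1/(s - 7).
Then apply L{t^2·g(t)} = (-1)^2 d^2/ds^2[G(s)] with G(s) = 1/(s - 7):
differentiating 2 times and applying the sign gives 2/(s - 7)^3.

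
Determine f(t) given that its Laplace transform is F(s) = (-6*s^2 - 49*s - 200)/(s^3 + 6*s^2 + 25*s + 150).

f(t) = -5*sin(5*t) - 4*cos(5*t) - 2*exp(-6*t)

Factor the denominator: s^3 + 6*s^2 + 25*s + 150 = (s + 6)*(s^2 + 25).
Partial fraction decomposition gives [-2/(s + 6)] + [-4*s/(s^2 + 25)] + [-25/(s^2 + 25)].
Invert each term: -2/(s + 6) ↔ -2e^(-6t); -4·s/(s^2 + 25) ↔ -4cos(5t); -5·5/(s^2 + 25) ↔ -5sin(5t).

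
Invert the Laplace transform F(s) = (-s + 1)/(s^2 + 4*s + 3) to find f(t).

Factor the denominator: s^2 + 4*s + 3 = (s + 1)*(s + 3).
Partial fraction decomposition gives [1/(s + 1)] + [-2/(s + 3)].
Invert each term: 1/(s + 1) ↔ e^(-t); -2/(s + 3) ↔ -2e^(-3t).

f(t) = exp(-t) - 2*exp(-3*t)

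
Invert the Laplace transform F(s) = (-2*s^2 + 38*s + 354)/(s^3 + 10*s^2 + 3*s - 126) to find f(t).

f(t) = 5*exp(3*t) - 6*exp(-6*t) - exp(-7*t)

Factor the denominator: s^3 + 10*s^2 + 3*s - 126 = (s - 3)*(s + 6)*(s + 7).
Partial fraction decomposition gives [-1/(s + 7)] + [-6/(s + 6)] + [5/(s - 3)].
Invert each term: -1/(s + 7) ↔ -e^(-7t); -6/(s + 6) ↔ -6e^(-6t); 5/(s - 3) ↔ 5e^(3t).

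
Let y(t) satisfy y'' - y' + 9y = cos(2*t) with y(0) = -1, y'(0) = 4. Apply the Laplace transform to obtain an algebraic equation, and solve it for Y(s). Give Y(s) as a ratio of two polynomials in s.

Laplace-transform each side.
The derivative rules (L{y''} = s^2 Y - s·y(0) - y'(0) and L{y'} = sY - y(0), with y(0) = -1, y'(0) = 4) turn the left side into (s^2 - s + 9)Y - (-s + 5).
The right side is L{cos(2*t)} = s/(s^2 + 4).
So (s^2 - s + 9)Y = s/(s^2 + 4) + (-s + 5).
Isolate Y and clear denominators.

Y(s) = (-s^3 + 5*s^2 - 3*s + 20)/(s^4 - s^3 + 13*s^2 - 4*s + 36)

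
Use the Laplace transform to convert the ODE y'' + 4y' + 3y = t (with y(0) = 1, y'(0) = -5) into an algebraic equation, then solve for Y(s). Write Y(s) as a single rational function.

Y(s) = (s^3 - s^2 + 1)/(s^4 + 4*s^3 + 3*s^2)

Take the Laplace transform of both sides.
The derivative rules (L{y''} = s^2 Y - s·y(0) - y'(0) and L{y'} = sY - y(0), with y(0) = 1, y'(0) = -5) turn the left side into (s^2 + 4*s + 3)Y - (s - 1).
The right side is L{t} = s^(-2).
So (s^2 + 4*s + 3)Y = s^(-2) + (s - 1).
Isolate Y and clear denominators.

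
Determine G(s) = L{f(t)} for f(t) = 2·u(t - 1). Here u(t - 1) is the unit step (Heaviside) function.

By the second shifting theorem, L{u(t - c)·g(t - c)} = e^(-cs)·H(s) with c = 1 and H(s) = L{g(t)}.
L{2} = 2/s.

G(s) = 2*exp(-s)/s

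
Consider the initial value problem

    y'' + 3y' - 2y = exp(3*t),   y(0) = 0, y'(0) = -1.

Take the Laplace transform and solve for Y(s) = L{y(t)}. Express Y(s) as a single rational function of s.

Y(s) = (-s + 4)/(s^3 - 11*s + 6)

Take the Laplace transform of both sides.
The derivative rules (L{y''} = s^2 Y - s·y(0) - y'(0) and L{y'} = sY - y(0), with y(0) = 0, y'(0) = -1) turn the left side into (s^2 + 3*s - 2)Y - (-1).
The right side is L{exp(3*t)} = 1/(s - 3).
So (s^2 + 3*s - 2)Y = 1/(s - 3) + (-1).
Divide through and combine into a single rational function.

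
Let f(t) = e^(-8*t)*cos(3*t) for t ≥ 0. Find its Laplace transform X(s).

L{cos(3t)} = s/(s^2 + 9).
By the first shifting theorem, multiplying by e^(-8t) replaces s with s + 8.

X(s) = (s + 8)/((s + 8)^2 + 9)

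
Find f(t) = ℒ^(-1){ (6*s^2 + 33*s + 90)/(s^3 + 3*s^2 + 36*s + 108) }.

f(t) = 3*sin(6*t) + 5*cos(6*t) + exp(-3*t)

Factor the denominator: s^3 + 3*s^2 + 36*s + 108 = (s + 3)*(s^2 + 36).
Partial fraction decomposition gives [1/(s + 3)] + [5*s/(s^2 + 36)] + [18/(s^2 + 36)].
Invert each term: 1/(s + 3) ↔ e^(-3t); 5·s/(s^2 + 36) ↔ 5cos(6t); 3·6/(s^2 + 36) ↔ 3sin(6t).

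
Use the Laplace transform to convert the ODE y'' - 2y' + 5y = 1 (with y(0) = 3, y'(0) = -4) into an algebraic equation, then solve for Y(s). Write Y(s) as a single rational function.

Y(s) = (3*s^2 - 10*s + 1)/(s^3 - 2*s^2 + 5*s)

Laplace-transform each side.
With L{y''} = s^2 Y - s·y(0) - y'(0) and L{y'} = sY - y(0), with y(0) = 3, y'(0) = -4: the LHS transforms to (s^2 - 2*s + 5)Y - (3*s - 10).
The right side is L{1} = 1/s.
So (s^2 - 2*s + 5)Y = 1/s + (3*s - 10).
Isolate Y and clear denominators.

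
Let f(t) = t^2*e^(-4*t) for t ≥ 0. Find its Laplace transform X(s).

L{e^(-4t)} = 1/(s + 4).
Then apply L{t^2·g(t)} = (-1)^2 d^2/ds^2[G(s)] with G(s) = 1/(s + 4):
differentiating 2 times and applying the sign gives 2/(s + 4)^3.

X(s) = 2/(s + 4)^3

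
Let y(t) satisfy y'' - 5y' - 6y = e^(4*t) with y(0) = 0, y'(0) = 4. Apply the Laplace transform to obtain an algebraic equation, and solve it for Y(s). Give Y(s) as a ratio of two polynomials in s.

Apply the Laplace transform to the equation.
The derivative rules (L{y''} = s^2 Y - s·y(0) - y'(0) and L{y'} = sY - y(0), with y(0) = 0, y'(0) = 4) turn the left side into (s^2 - 5*s - 6)Y - (4).
The right side is L{e^(4*t)} = 1/(s - 4).
So (s^2 - 5*s - 6)Y = 1/(s - 4) + (4).
Solve for Y(s) and write it as one ratio of polynomials.

Y(s) = (4*s - 15)/(s^3 - 9*s^2 + 14*s + 24)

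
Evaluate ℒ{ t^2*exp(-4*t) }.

L{t^2} = 2!/s^3 = 2/s^3.
By the first shifting theorem, multiplying by e^(-4t) replaces s with s + 4.

2/(s + 4)^3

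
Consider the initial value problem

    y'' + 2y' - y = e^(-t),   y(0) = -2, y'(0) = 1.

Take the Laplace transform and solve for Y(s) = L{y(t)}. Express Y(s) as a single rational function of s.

Y(s) = (-2*s^2 - 5*s - 2)/(s^3 + 3*s^2 + s - 1)

Take the Laplace transform of both sides.
With L{y''} = s^2 Y - s·y(0) - y'(0) and L{y'} = sY - y(0), with y(0) = -2, y'(0) = 1: the LHS transforms to (s^2 + 2*s - 1)Y - (-2*s - 3).
The right side is L{e^(-t)} = 1/(s + 1).
So (s^2 + 2*s - 1)Y = 1/(s + 1) + (-2*s - 3).
Solve for Y(s) and write it as one ratio of polynomials.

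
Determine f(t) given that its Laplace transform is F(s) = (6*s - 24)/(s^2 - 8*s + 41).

f(t) = 6*exp(4*t)*cos(5*t)

Rewrite the denominator: s^2 - 8*s + 41 = (s - 4)^2 + 25.
The form in (s - 4) signals a first-shifting-theorem factor e^(4t).
Since L{cos(5t)} = s/(s^2 + 25), the inverse is e^(4*t)*cos(5*t), scaled by 6.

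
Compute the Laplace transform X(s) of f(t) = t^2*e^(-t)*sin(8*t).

L{sin(8t)} = 8/(s^2 + 64).
Multiplying by e^(-t) shifts s → s + 1, so L{e^(-t)*sin(8*t)} = 8/((s + 1)^2 + 64).
Then apply L{t^2·g(t)} = (-1)^2 d^2/ds^2[G(s)] with G(s) = 8/((s + 1)^2 + 64):
differentiating 2 times and applying the sign gives 16*(3*s^2 + 6*s - 61)/(s^2 + 2*s + 65)^3.

X(s) = 16*(3*s^2 + 6*s - 61)/(s^2 + 2*s + 65)^3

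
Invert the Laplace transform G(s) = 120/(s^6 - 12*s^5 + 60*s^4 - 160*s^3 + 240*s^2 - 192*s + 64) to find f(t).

Rewrite the denominator: s^6 - 12*s^5 + 60*s^4 - 160*s^3 + 240*s^2 - 192*s + 64 = (s - 2)^6.
The form in (s - 2) signals a first-shifting-theorem factor e^(2t).
Since L{t^5} = 5!/s^6 = 120/s^6, the inverse is t^5*e^(2*t).

f(t) = t^5*exp(2*t)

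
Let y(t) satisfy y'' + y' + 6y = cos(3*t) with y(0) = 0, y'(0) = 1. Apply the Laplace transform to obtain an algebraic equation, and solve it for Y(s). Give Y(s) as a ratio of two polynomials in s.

Apply the Laplace transform to the equation.
Using L{y''} = s^2 Y - s·y(0) - y'(0) and L{y'} = sY - y(0), with y(0) = 0, y'(0) = 1, the left side becomes (s^2 + s + 6)Y - (1).
The right side is L{cos(3*t)} = s/(s^2 + 9).
So (s^2 + s + 6)Y = s/(s^2 + 9) + (1).
Divide through and combine into a single rational function.

Y(s) = (s^2 + s + 9)/(s^4 + s^3 + 15*s^2 + 9*s + 54)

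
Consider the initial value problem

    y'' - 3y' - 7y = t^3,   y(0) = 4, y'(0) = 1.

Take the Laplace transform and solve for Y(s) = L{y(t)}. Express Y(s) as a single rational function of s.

Y(s) = (4*s^5 - 11*s^4 + 6)/(s^6 - 3*s^5 - 7*s^4)

Transform both sides with L{·}.
The derivative rules (L{y''} = s^2 Y - s·y(0) - y'(0) and L{y'} = sY - y(0), with y(0) = 4, y'(0) = 1) turn the left side into (s^2 - 3*s - 7)Y - (4*s - 11).
The right side is L{t^3} = 6/s^4.
So (s^2 - 3*s - 7)Y = 6/s^4 + (4*s - 11).
Isolate Y and clear denominators.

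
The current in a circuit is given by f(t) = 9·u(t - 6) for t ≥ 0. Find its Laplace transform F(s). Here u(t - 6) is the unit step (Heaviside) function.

By the second shifting theorem, L{u(t - c)·g(t - c)} = e^(-cs)·G(s) with c = 6 and G(s) = L{g(t)}.
L{9} = 9/s.

F(s) = 9*exp(-6*s)/s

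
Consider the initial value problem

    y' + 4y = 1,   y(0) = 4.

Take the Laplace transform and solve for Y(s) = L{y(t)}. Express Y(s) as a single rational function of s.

Y(s) = (4*s + 1)/(s^2 + 4*s)

Apply the Laplace transform to the equation.
With L{y'} = sY - y(0) = sY - 4: the LHS transforms to (s + 4)Y - (4).
The right side is L{1} = 1/s.
So (s + 4)Y = 1/s + (4).
Solve for Y(s) and write it as one ratio of polynomials.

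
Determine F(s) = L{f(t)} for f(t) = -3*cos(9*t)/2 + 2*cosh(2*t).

F(s) = -3*s/(2*(s^2 + 81)) + 2*s/(s^2 - 4)

The transform is linear, so treat each term independently.
(2)·[L{cosh(2t)} = s/(s^2 - 4)]; (-3/2)·[L{cos(9t)} = s/(s^2 + 81)].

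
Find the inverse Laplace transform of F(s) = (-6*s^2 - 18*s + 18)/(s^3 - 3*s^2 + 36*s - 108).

-2*exp(3*t) - 5*sin(6*t) - 4*cos(6*t)

Factor the denominator: s^3 - 3*s^2 + 36*s - 108 = (s - 3)*(s^2 + 36).
Partial fraction decomposition gives [-2/(s - 3)] + [-4*s/(s^2 + 36)] + [-30/(s^2 + 36)].
Invert each term: -2/(s - 3) ↔ -2e^(3t); -4·s/(s^2 + 36) ↔ -4cos(6t); -5·6/(s^2 + 36) ↔ -5sin(6t).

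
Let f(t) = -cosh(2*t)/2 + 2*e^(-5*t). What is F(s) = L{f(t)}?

By linearity of the Laplace transform, transform each term separately.
(-1/2)·[L{cosh(2t)} = s/(s^2 - 4)]; (2)·[L{e^(-5t)} = 1/(s + 5)].

F(s) = -s/(2*(s^2 - 4)) + 2/(s + 5)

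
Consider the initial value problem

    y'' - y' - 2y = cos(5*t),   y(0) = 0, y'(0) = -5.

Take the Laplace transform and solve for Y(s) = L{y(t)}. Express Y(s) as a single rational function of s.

Y(s) = (-5*s^2 + s - 125)/(s^4 - s^3 + 23*s^2 - 25*s - 50)

Take the Laplace transform of both sides.
Using L{y''} = s^2 Y - s·y(0) - y'(0) and L{y'} = sY - y(0), with y(0) = 0, y'(0) = -5, the left side becomes (s^2 - s - 2)Y - (-5).
The right side is L{cos(5*t)} = s/(s^2 + 25).
So (s^2 - s - 2)Y = s/(s^2 + 25) + (-5).
Solve for Y(s) and write it as one ratio of polynomials.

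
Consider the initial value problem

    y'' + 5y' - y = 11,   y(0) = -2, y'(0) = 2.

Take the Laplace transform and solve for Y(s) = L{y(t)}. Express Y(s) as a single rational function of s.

Y(s) = (-2*s^2 - 8*s + 11)/(s^3 + 5*s^2 - s)

Take the Laplace transform of both sides.
The derivative rules (L{y''} = s^2 Y - s·y(0) - y'(0) and L{y'} = sY - y(0), with y(0) = -2, y'(0) = 2) turn the left side into (s^2 + 5*s - 1)Y - (-2*s - 8).
The right side is L{11} = 11/s.
So (s^2 + 5*s - 1)Y = 11/s + (-2*s - 8).
Divide through and combine into a single rational function.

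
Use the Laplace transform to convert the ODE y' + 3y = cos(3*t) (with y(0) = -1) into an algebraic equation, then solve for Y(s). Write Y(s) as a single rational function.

Take the Laplace transform of both sides.
With L{y'} = sY - y(0) = sY - (-1): the LHS transforms to (s + 3)Y - (-1).
The right side is L{cos(3*t)} = s/(s^2 + 9).
So (s + 3)Y = s/(s^2 + 9) + (-1).
Divide through and combine into a single rational function.

Y(s) = (-s^2 + s - 9)/(s^3 + 3*s^2 + 9*s + 27)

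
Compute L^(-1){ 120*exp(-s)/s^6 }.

Heaviside(t - 1)*((t - 1)^5)

The factor e^(-s) signals a time shift by c = 1 (second shifting theorem).
L{t^5} = 5!/s^6 = 120/s^6, so L^-1{120/s^6} = t^5.
Hence the inverse is u(t - 1) times that function evaluated at t - 1.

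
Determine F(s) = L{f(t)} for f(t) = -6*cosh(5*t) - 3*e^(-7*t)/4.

The transform is linear, so treat each term independently.
(-3/4)·[L{e^(-7t)} = 1/(s + 7)]; (-6)·[L{cosh(5t)} = s/(s^2 - 25)].

F(s) = -6*s/(s^2 - 25) - 3/(4*(s + 7))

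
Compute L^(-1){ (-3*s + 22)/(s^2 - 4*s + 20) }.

4*exp(2*t)*sin(4*t) - 3*exp(2*t)*cos(4*t)

Complete the square in the denominator: s^2 - 4*s + 20 = (s - 2)^2 + 4^2.
Split the numerator to match: -3*s + 22 = -3·(s - 2) + 4·4.
Invert each term: -3·(s - 2)/((s - 2)^2 + 16) ↔ -3e^(2t)cos(4t); 4·4/((s - 2)^2 + 16) ↔ 4e^(2t)sin(4t).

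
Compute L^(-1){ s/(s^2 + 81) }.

Since L{cos(9t)} = s/(s^2 + 81), the inverse is cos(9*t).

cos(9*t)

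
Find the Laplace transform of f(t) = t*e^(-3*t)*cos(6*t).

L{cos(6t)} = s/(s^2 + 36).
Multiplying by e^(-3t) shifts s → s + 3, so L{e^(-3*t)*cos(6*t)} = (s + 3)/((s + 3)^2 + 36).
Then apply L{t·g(t)} = -d/ds[H(s)] with H(s) = (s + 3)/((s + 3)^2 + 36):
differentiating 1 time and applying the sign gives (s - 3)*(s + 9)/(s^2 + 6*s + 45)^2.

(s - 3)*(s + 9)/(s^2 + 6*s + 45)^2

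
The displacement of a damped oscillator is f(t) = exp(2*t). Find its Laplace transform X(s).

L{e^(2t)} = 1/(s - 2).

X(s) = 1/(s - 2)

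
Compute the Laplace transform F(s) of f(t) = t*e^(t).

F(s) = (s - 1)^(-2)

L{e^(t)} = 1/(s - 1).
Then apply L{t·g(t)} = -d/ds[G(s)] with G(s) = 1/(s - 1):
differentiating 1 time and applying the sign gives (s - 1)^(-2).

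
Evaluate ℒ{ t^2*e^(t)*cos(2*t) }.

2*(s - 1)*(s^2 - 2*s - 11)/(s^2 - 2*s + 5)^3

L{cos(2t)} = s/(s^2 + 4).
Multiplying by e^(t) shifts s → s - 1, so L{e^(t)*cos(2*t)} = (s - 1)/((s - 1)^2 + 4).
Then apply L{t^2·g(t)} = (-1)^2 d^2/ds^2[G(s)] with G(s) = (s - 1)/((s - 1)^2 + 4):
differentiating 2 times and applying the sign gives 2*(s - 1)*(s^2 - 2*s - 11)/(s^2 - 2*s + 5)^3.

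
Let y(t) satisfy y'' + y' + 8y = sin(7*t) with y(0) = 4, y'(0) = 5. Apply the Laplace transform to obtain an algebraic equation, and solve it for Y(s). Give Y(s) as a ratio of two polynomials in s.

Laplace-transform each side.
The derivative rules (L{y''} = s^2 Y - s·y(0) - y'(0) and L{y'} = sY - y(0), with y(0) = 4, y'(0) = 5) turn the left side into (s^2 + s + 8)Y - (4*s + 9).
The right side is L{sin(7*t)} = 7/(s^2 + 49).
So (s^2 + s + 8)Y = 7/(s^2 + 49) + (4*s + 9).
Solve for Y(s) and write it as one ratio of polynomials.

Y(s) = (4*s^3 + 9*s^2 + 196*s + 448)/(s^4 + s^3 + 57*s^2 + 49*s + 392)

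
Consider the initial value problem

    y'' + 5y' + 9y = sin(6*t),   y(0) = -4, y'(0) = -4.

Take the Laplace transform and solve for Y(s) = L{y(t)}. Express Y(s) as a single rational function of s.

Take the Laplace transform of both sides.
Using L{y''} = s^2 Y - s·y(0) - y'(0) and L{y'} = sY - y(0), with y(0) = -4, y'(0) = -4, the left side becomes (s^2 + 5*s + 9)Y - (-4*s - 24).
The right side is L{sin(6*t)} = 6/(s^2 + 36).
So (s^2 + 5*s + 9)Y = 6/(s^2 + 36) + (-4*s - 24).
Solve for Y(s) and write it as one ratio of polynomials.

Y(s) = (-4*s^3 - 24*s^2 - 144*s - 858)/(s^4 + 5*s^3 + 45*s^2 + 180*s + 324)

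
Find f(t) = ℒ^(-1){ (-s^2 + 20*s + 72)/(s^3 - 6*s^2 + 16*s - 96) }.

f(t) = 3*exp(6*t) - sin(4*t) - 4*cos(4*t)

Factor the denominator: s^3 - 6*s^2 + 16*s - 96 = (s - 6)*(s^2 + 16).
Partial fraction decomposition gives [3/(s - 6)] + [-4*s/(s^2 + 16)] + [-4/(s^2 + 16)].
Invert each term: 3/(s - 6) ↔ 3e^(6t); -4·s/(s^2 + 16) ↔ -4cos(4t); -1·4/(s^2 + 16) ↔ -sin(4t).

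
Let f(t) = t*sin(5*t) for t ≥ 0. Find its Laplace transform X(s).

L{sin(5t)} = 5/(s^2 + 25).
Then apply L{t·g(t)} = -d/ds[G(s)] with G(s) = 5/(s^2 + 25):
differentiating 1 time and applying the sign gives 10*s/(s^2 + 25)^2.

X(s) = 10*s/(s^2 + 25)^2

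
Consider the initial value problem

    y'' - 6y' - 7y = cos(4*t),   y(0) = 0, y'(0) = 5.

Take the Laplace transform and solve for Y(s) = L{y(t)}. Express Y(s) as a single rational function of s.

Laplace-transform each side.
With L{y''} = s^2 Y - s·y(0) - y'(0) and L{y'} = sY - y(0), with y(0) = 0, y'(0) = 5: the LHS transforms to (s^2 - 6*s - 7)Y - (5).
The right side is L{cos(4*t)} = s/(s^2 + 16).
So (s^2 - 6*s - 7)Y = s/(s^2 + 16) + (5).
Solve for Y(s) and write it as one ratio of polynomials.

Y(s) = (5*s^2 + s + 80)/(s^4 - 6*s^3 + 9*s^2 - 96*s - 112)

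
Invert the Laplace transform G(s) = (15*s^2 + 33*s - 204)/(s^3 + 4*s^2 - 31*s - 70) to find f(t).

Factor the denominator: s^3 + 4*s^2 - 31*s - 70 = (s - 5)*(s + 2)*(s + 7).
Partial fraction decomposition gives [6/(s + 2)] + [5/(s + 7)] + [4/(s - 5)].
Invert each term: 6/(s + 2) ↔ 6e^(-2t); 5/(s + 7) ↔ 5e^(-7t); 4/(s - 5) ↔ 4e^(5t).

f(t) = 4*exp(5*t) + 6*exp(-2*t) + 5*exp(-7*t)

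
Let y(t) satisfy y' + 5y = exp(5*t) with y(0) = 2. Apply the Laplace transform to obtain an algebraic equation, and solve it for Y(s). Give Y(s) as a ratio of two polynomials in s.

Y(s) = (2*s - 9)/(s^2 - 25)

Apply the Laplace transform to the equation.
With L{y'} = sY - y(0) = sY - 2: the LHS transforms to (s + 5)Y - (2).
The right side is L{exp(5*t)} = 1/(s - 5).
So (s + 5)Y = 1/(s - 5) + (2).
Solve for Y(s) and write it as one ratio of polynomials.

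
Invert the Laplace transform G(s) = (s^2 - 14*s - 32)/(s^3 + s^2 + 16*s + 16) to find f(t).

Factor the denominator: s^3 + s^2 + 16*s + 16 = (s + 1)*(s^2 + 16).
Partial fraction decomposition gives [-1/(s + 1)] + [2*s/(s^2 + 16)] + [-16/(s^2 + 16)].
Invert each term: -1/(s + 1) ↔ -e^(-t); 2·s/(s^2 + 16) ↔ 2cos(4t); -4·4/(s^2 + 16) ↔ -4sin(4t).

f(t) = -4*sin(4*t) + 2*cos(4*t) - exp(-t)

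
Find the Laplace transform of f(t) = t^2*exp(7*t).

L{e^(7t)} = 1/(s - 7).
Then apply L{t^2·g(t)} = (-1)^2 d^2/ds^2[H(s)] with H(s) = 1/(s - 7):
differentiating 2 times and applying the sign gives 2/(s - 7)^3.

2/(s - 7)^3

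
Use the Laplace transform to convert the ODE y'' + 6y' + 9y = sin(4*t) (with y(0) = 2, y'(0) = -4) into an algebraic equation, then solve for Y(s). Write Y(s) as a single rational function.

Apply the Laplace transform to the equation.
With L{y''} = s^2 Y - s·y(0) - y'(0) and L{y'} = sY - y(0), with y(0) = 2, y'(0) = -4: the LHS transforms to (s^2 + 6*s + 9)Y - (2*s + 8).
The right side is L{sin(4*t)} = 4/(s^2 + 16).
So (s^2 + 6*s + 9)Y = 4/(s^2 + 16) + (2*s + 8).
Isolate Y and clear denominators.

Y(s) = (2*s^3 + 8*s^2 + 32*s + 132)/(s^4 + 6*s^3 + 25*s^2 + 96*s + 144)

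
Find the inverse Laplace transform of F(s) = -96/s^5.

-4*t^4

Since L{t^4} = 4!/s^5 = 24/s^5, the inverse is t^4, scaled by -4.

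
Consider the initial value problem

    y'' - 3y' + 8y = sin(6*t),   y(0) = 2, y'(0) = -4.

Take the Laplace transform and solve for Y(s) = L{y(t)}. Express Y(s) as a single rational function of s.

Y(s) = (2*s^3 - 10*s^2 + 72*s - 354)/(s^4 - 3*s^3 + 44*s^2 - 108*s + 288)

Transform both sides with L{·}.
The derivative rules (L{y''} = s^2 Y - s·y(0) - y'(0) and L{y'} = sY - y(0), with y(0) = 2, y'(0) = -4) turn the left side into (s^2 - 3*s + 8)Y - (2*s - 10).
The right side is L{sin(6*t)} = 6/(s^2 + 36).
So (s^2 - 3*s + 8)Y = 6/(s^2 + 36) + (2*s - 10).
Divide through and combine into a single rational function.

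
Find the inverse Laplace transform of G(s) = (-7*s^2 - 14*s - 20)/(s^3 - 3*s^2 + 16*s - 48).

Factor the denominator: s^3 - 3*s^2 + 16*s - 48 = (s - 3)*(s^2 + 16).
Partial fraction decomposition gives [-5/(s - 3)] + [-2*s/(s^2 + 16)] + [-20/(s^2 + 16)].
Invert each term: -5/(s - 3) ↔ -5e^(3t); -2·s/(s^2 + 16) ↔ -2cos(4t); -5·4/(s^2 + 16) ↔ -5sin(4t).

-5*exp(3*t) - 5*sin(4*t) - 2*cos(4*t)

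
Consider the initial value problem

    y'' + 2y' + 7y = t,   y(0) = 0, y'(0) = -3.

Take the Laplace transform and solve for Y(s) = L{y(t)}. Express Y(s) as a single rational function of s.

Y(s) = (-3*s^2 + 1)/(s^4 + 2*s^3 + 7*s^2)

Laplace-transform each side.
The derivative rules (L{y''} = s^2 Y - s·y(0) - y'(0) and L{y'} = sY - y(0), with y(0) = 0, y'(0) = -3) turn the left side into (s^2 + 2*s + 7)Y - (-3).
The right side is L{t} = s^(-2).
So (s^2 + 2*s + 7)Y = s^(-2) + (-3).
Divide through and combine into a single rational function.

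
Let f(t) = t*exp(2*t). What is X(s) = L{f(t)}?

L{e^(2t)} = 1/(s - 2).
Then apply L{t·g(t)} = -d/ds[G(s)] with G(s) = 1/(s - 2):
differentiating 1 time and applying the sign gives (s - 2)^(-2).

X(s) = (s - 2)^(-2)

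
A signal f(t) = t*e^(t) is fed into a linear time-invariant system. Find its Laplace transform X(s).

L{e^(t)} = 1/(s - 1).
Then apply L{t·g(t)} = -d/ds[G(s)] with G(s) = 1/(s - 1):
differentiating 1 time and applying the sign gives (s - 1)^(-2).

X(s) = (s - 1)^(-2)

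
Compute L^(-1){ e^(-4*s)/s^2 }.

The factor e^(-4s) signals a time shift by c = 4 (second shifting theorem).
L{t} = 1!/s^2 = 1/s^2, so L^-1{s^(-2)} = t.
Hence the inverse is u(t - 4) times that function evaluated at t - 4.

Heaviside(t - 4)*(t - 4)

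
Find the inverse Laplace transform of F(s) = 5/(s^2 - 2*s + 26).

exp(t)*sin(5*t)

Rewrite the denominator: s^2 - 2*s + 26 = (s - 1)^2 + 25.
The form in (s - 1) signals a first-shifting-theorem factor e^(t).
Since L{sin(5t)} = 5/(s^2 + 25), the inverse is e^(t)*sin(5*t).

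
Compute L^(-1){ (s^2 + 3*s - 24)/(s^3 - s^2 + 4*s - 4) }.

-4*exp(t) + 4*sin(2*t) + 5*cos(2*t)

Factor the denominator: s^3 - s^2 + 4*s - 4 = (s - 1)*(s^2 + 4).
Partial fraction decomposition gives [-4/(s - 1)] + [5*s/(s^2 + 4)] + [8/(s^2 + 4)].
Invert each term: -4/(s - 1) ↔ -4e^(t); 5·s/(s^2 + 4) ↔ 5cos(2t); 4·2/(s^2 + 4) ↔ 4sin(2t).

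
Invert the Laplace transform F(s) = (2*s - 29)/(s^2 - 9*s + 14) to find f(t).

f(t) = -3*exp(7*t) + 5*exp(2*t)

Factor the denominator: s^2 - 9*s + 14 = (s - 7)*(s - 2).
Partial fraction decomposition gives [-3/(s - 7)] + [5/(s - 2)].
Invert each term: -3/(s - 7) ↔ -3e^(7t); 5/(s - 2) ↔ 5e^(2t).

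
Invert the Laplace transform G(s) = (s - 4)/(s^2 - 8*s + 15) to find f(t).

f(t) = exp(4*t)*cosh(t)

Rewrite the denominator: s^2 - 8*s + 15 = (s - 4)^2 - 1.
The form in (s - 4) signals a first-shifting-theorem factor e^(4t).
Since L{cosh(t)} = s/(s^2 - 1), the inverse is exp(4*t)*cosh(t).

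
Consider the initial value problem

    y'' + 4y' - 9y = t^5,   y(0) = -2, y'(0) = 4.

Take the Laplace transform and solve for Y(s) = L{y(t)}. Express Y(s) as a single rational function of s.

Transform both sides with L{·}.
With L{y''} = s^2 Y - s·y(0) - y'(0) and L{y'} = sY - y(0), with y(0) = -2, y'(0) = 4: the LHS transforms to (s^2 + 4*s - 9)Y - (-2*s - 4).
The right side is L{t^5} = 120/s^6.
So (s^2 + 4*s - 9)Y = 120/s^6 + (-2*s - 4).
Divide through and combine into a single rational function.

Y(s) = (-2*s^7 - 4*s^6 + 120)/(s^8 + 4*s^7 - 9*s^6)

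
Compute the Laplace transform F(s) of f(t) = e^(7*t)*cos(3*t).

L{cos(3t)} = s/(s^2 + 9).
By the first shifting theorem, multiplying by e^(7t) replaces s with s - 7.

F(s) = (s - 7)/((s - 7)^2 + 9)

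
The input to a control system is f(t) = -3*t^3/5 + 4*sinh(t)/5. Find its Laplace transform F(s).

By linearity of the Laplace transform, transform each term separately.
(4/5)·[L{sinh(t)} = 1/(s^2 - 1)]; (-3/5)·[L{t^3} = 3!/s^4 = 6/s^4].

F(s) = 4/(5*(s^2 - 1)) - 18/(5*s^4)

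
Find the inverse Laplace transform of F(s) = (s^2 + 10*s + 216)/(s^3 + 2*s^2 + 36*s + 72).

Factor the denominator: s^3 + 2*s^2 + 36*s + 72 = (s + 2)*(s^2 + 36).
Partial fraction decomposition gives [5/(s + 2)] + [-4*s/(s^2 + 36)] + [18/(s^2 + 36)].
Invert each term: 5/(s + 2) ↔ 5e^(-2t); -4·s/(s^2 + 36) ↔ -4cos(6t); 3·6/(s^2 + 36) ↔ 3sin(6t).

3*sin(6*t) - 4*cos(6*t) + 5*exp(-2*t)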